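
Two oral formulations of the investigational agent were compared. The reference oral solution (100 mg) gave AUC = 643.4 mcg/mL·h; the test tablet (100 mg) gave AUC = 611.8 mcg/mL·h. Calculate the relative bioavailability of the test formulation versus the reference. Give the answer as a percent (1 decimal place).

F_rel = 95.1%

F_rel = (AUC_test/D_test) / (AUC_ref/D_ref)
      = (611.8/100) / (643.4/100)
      = 6.118 / 6.434 = 0.9509 = 95.09%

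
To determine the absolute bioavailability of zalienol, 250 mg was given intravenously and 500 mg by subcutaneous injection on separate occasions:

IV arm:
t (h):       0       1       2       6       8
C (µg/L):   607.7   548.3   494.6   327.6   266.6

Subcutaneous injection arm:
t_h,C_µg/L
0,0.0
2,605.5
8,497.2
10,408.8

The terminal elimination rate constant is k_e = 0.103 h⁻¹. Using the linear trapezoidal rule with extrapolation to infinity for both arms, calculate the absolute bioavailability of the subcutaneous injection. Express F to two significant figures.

Trapezoidal AUC_0→8 (IV):
  [0→1]: (607.7+548.3)/2 × 1 = 578.0
  [1→2]: (548.3+494.6)/2 × 1 = 521.45
  [2→6]: (494.6+327.6)/2 × 4 = 1644.4
  [6→8]: (327.6+266.6)/2 × 2 = 594.2
  Sum = 3338.05 µg/L·h
IV tail: 266.6/0.103 = 2588.350; AUC_iv,0→∞ = 3338.05 + 2588.350 = 5926.4 µg/L·h
Trapezoidal AUC_0→10 (subcutaneous injection):
  [0→2]: (0.0+605.5)/2 × 2 = 605.5
  [2→8]: (605.5+497.2)/2 × 6 = 3308.1
  [8→10]: (497.2+408.8)/2 × 2 = 906.0
  Sum = 4819.6 µg/L·h
subcutaneous injection tail: 408.8/0.103 = 3968.932; AUC_ev,0→∞ = 4819.6 + 3968.932 = 8788.532 µg/L·h
F = (AUC_ev/D_ev)/(AUC_iv/D_iv) = (8788.532/500)/(5926.4/250) = 17.577064/23.7056 = 0.7415

F = 0.74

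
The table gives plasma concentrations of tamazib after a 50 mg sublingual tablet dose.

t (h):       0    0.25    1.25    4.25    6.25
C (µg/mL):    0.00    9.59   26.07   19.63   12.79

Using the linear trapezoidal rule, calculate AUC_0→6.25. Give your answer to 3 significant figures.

Trapezoidal AUC_0→6.25:
  [0→0.25]: (0.00+9.59)/2 × 0.25 = 1.19875
  [0.25→1.25]: (9.59+26.07)/2 × 1 = 17.83
  [1.25→4.25]: (26.07+19.63)/2 × 3 = 68.55
  [4.25→6.25]: (19.63+12.79)/2 × 2 = 32.42
  Sum = 119.99875 µg/mL·h

AUC = 120 µg/mL·h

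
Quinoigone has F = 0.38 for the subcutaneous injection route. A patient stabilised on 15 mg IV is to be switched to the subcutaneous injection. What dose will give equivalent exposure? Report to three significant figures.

D_subcutaneous = 39.5 mg

For equal systemic exposure: F × D_ev = D_iv
D_ev = D_iv / F = 15 / 0.38 = 39.4737 mg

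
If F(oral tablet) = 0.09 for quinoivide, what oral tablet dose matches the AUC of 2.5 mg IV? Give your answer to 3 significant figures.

D_oral = 27.8 mg

For equal systemic exposure: F × D_ev = D_iv
D_ev = D_iv / F = 2.5 / 0.09 = 27.7778 mg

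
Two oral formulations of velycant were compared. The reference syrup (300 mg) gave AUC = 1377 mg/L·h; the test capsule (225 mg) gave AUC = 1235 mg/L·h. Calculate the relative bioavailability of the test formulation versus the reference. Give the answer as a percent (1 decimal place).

F_rel = (AUC_test/D_test) / (AUC_ref/D_ref)
      = (1235/225) / (1377/300)
      = 5.48889 / 4.59 = 1.1958 = 119.58%

F_rel = 119.6%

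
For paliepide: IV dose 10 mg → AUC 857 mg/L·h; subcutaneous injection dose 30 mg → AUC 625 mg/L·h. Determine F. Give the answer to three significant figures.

F = (AUC_ev / D_ev) / (AUC_iv / D_iv)
  = (625/30) / (857/10)
  = 20.8333 / 85.7 = 0.2431

F = 0.243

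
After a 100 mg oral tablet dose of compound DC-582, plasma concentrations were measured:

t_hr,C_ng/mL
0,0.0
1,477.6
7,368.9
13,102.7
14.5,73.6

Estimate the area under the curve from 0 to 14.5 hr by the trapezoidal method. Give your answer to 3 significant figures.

Trapezoidal AUC_0→14.5:
  [0→1]: (0.0+477.6)/2 × 1 = 238.8
  [1→7]: (477.6+368.9)/2 × 6 = 2539.5
  [7→13]: (368.9+102.7)/2 × 6 = 1414.8
  [13→14.5]: (102.7+73.6)/2 × 1.5 = 132.225
  Sum = 4325.325 ng/mL·hr

AUC = 4330 ng/mL·hr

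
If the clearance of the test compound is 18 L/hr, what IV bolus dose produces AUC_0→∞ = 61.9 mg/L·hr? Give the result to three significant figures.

Dose_iv = CL × AUC_0→∞
     = 18 × 61.9 = 1114.2 mg

Dose = 1110 mg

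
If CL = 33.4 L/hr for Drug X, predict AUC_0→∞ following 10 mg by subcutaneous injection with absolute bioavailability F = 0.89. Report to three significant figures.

AUC_0→∞ = F × Dose / CL
        = 0.89 × 10 / 33.4 = 0.266467 mg/L·hr

AUC = 0.266 mg/L·hr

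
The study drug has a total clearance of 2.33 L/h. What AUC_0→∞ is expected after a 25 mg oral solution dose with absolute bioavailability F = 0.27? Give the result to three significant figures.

AUC = 2.90 mg/L·h

AUC_0→∞ = F × Dose / CL
        = 0.27 × 25 / 2.33 = 2.897 mg/L·h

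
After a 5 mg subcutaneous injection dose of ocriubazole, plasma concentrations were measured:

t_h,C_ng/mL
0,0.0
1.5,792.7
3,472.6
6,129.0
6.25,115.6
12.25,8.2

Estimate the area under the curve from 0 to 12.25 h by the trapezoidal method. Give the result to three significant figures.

AUC = 2850 ng/mL·h

Trapezoidal AUC_0→12.25:
  [0→1.5]: (0.0+792.7)/2 × 1.5 = 594.525
  [1.5→3]: (792.7+472.6)/2 × 1.5 = 948.975
  [3→6]: (472.6+129.0)/2 × 3 = 902.4
  [6→6.25]: (129.0+115.6)/2 × 0.25 = 30.575
  [6.25→12.25]: (115.6+8.2)/2 × 6 = 371.4
  Sum = 2847.875 ng/mL·h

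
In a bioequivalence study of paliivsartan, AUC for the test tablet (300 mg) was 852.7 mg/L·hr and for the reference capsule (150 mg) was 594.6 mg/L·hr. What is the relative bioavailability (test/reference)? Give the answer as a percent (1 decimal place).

F_rel = 71.7%

F_rel = (AUC_test/D_test) / (AUC_ref/D_ref)
      = (852.7/300) / (594.6/150)
      = 2.84233 / 3.964 = 0.7170 = 71.70%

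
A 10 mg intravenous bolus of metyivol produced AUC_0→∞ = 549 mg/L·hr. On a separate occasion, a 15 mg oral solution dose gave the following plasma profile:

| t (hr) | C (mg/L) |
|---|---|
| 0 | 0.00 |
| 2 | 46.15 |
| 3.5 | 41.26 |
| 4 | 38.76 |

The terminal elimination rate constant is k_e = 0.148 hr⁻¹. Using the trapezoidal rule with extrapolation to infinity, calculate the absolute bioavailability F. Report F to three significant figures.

Trapezoidal AUC_0→4 (oral solution):
  [0→2]: (0.00+46.15)/2 × 2 = 46.15
  [2→3.5]: (46.15+41.26)/2 × 1.5 = 65.5575
  [3.5→4]: (41.26+38.76)/2 × 0.5 = 20.005
  Sum = 131.7125 mg/L·hr
Tail: C_last/k_e = 38.76/0.148 = 261.892
AUC_0→∞ (oral solution) = 131.7125 + 261.892 = 393.6045 mg/L·hr
F = (AUC_ev/D_ev)/(AUC_iv/D_iv) = (393.6045/15)/(549/10) = 26.2403/54.9 = 0.4780

F = 0.478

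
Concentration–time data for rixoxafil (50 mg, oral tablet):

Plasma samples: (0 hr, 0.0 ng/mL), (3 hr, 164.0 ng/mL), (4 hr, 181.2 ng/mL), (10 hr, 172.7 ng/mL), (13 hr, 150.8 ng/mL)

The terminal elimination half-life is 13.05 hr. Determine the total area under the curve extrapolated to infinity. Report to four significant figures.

Trapezoidal AUC_0→13:
  [0→3]: (0.0+164.0)/2 × 3 = 246.0
  [3→4]: (164.0+181.2)/2 × 1 = 172.6
  [4→10]: (181.2+172.7)/2 × 6 = 1061.7
  [10→13]: (172.7+150.8)/2 × 3 = 485.25
  Sum = 1965.55 ng/mL·hr
k_e = ln2 / t½ = 0.693147 / 13.05 = 0.0531 hr^-1
Extrapolated tail: C_last / k_e = 150.8 / 0.0531 = 2839.925
AUC_0→∞ = 1965.55 + 2839.925 = 4805.475 ng/mL·hr

AUC = 4805 ng/mL·hr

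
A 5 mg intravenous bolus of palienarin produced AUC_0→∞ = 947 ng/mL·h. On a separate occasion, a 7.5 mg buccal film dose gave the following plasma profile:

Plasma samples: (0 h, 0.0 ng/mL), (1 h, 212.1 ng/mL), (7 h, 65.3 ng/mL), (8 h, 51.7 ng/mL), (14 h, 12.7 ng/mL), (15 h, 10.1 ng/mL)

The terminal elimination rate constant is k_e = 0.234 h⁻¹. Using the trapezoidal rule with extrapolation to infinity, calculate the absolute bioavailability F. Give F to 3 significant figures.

F = 0.876

Trapezoidal AUC_0→15 (buccal film):
  [0→1]: (0.0+212.1)/2 × 1 = 106.05
  [1→7]: (212.1+65.3)/2 × 6 = 832.2
  [7→8]: (65.3+51.7)/2 × 1 = 58.5
  [8→14]: (51.7+12.7)/2 × 6 = 193.2
  [14→15]: (12.7+10.1)/2 × 1 = 11.4
  Sum = 1201.35 ng/mL·h
Tail: C_last/k_e = 10.1/0.234 = 43.162
AUC_0→∞ (buccal film) = 1201.35 + 43.162 = 1244.512 ng/mL·h
F = (AUC_ev/D_ev)/(AUC_iv/D_iv) = (1244.512/7.5)/(947/5) = 165.935/189.4 = 0.8761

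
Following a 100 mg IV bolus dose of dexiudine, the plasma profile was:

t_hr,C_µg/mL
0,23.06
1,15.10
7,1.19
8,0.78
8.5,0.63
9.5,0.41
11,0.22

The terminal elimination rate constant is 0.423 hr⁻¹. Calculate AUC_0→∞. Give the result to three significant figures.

AUC = 70.8 µg/mL·hr

Trapezoidal AUC_0→11:
  [0→1]: (23.06+15.10)/2 × 1 = 19.08
  [1→7]: (15.10+1.19)/2 × 6 = 48.87
  [7→8]: (1.19+0.78)/2 × 1 = 0.985
  [8→8.5]: (0.78+0.63)/2 × 0.5 = 0.3525
  [8.5→9.5]: (0.63+0.41)/2 × 1 = 0.52
  [9.5→11]: (0.41+0.22)/2 × 1.5 = 0.4725
  Sum = 70.28 µg/mL·hr
Extrapolated tail: C_last / k_e = 0.22 / 0.423 = 0.520
AUC_0→∞ = 70.28 + 0.520 = 70.8 µg/mL·hr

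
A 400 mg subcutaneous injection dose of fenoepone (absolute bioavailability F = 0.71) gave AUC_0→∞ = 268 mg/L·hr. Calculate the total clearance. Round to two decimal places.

CL = 1.06 L/hr

CL = F × Dose / AUC_0→∞
   = 0.71 × 400 / 268 = 1.0597 L/hr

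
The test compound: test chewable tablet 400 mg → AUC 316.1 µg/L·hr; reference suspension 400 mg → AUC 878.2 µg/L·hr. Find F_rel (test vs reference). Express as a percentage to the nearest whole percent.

F_rel = (AUC_test/D_test) / (AUC_ref/D_ref)
      = (316.1/400) / (878.2/400)
      = 0.79025 / 2.1955 = 0.3599 = 35.99%

F_rel = 36%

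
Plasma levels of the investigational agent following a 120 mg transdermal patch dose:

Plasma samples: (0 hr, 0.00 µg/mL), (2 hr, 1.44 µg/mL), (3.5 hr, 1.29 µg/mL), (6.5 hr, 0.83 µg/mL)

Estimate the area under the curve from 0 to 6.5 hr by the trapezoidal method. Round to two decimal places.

AUC = 6.67 µg/mL·hr

Trapezoidal AUC_0→6.5:
  [0→2]: (0.00+1.44)/2 × 2 = 1.44
  [2→3.5]: (1.44+1.29)/2 × 1.5 = 2.0475
  [3.5→6.5]: (1.29+0.83)/2 × 3 = 3.18
  Sum = 6.6675 µg/mL·hr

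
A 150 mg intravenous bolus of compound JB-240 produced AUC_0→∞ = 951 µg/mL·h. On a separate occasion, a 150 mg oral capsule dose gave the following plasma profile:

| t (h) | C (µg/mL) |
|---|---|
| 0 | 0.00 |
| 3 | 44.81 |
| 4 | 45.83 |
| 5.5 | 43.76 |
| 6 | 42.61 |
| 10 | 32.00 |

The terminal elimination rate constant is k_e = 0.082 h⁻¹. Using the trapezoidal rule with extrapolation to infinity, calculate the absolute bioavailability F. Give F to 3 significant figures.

F = 0.779

Trapezoidal AUC_0→10 (oral capsule):
  [0→3]: (0.00+44.81)/2 × 3 = 67.215
  [3→4]: (44.81+45.83)/2 × 1 = 45.32
  [4→5.5]: (45.83+43.76)/2 × 1.5 = 67.1925
  [5.5→6]: (43.76+42.61)/2 × 0.5 = 21.5925
  [6→10]: (42.61+32.00)/2 × 4 = 149.22
  Sum = 350.54 µg/mL·h
Tail: C_last/k_e = 32.00/0.082 = 390.244
AUC_0→∞ (oral capsule) = 350.54 + 390.244 = 740.784 µg/mL·h
F = (AUC_ev/D_ev)/(AUC_iv/D_iv) = (740.784/150)/(951/150) = 4.93856/6.34 = 0.7790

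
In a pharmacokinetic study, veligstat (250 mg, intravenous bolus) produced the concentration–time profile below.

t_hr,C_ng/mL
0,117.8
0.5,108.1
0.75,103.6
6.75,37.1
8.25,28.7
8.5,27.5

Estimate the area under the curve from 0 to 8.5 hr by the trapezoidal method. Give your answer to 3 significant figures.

Trapezoidal AUC_0→8.5:
  [0→0.5]: (117.8+108.1)/2 × 0.5 = 56.475
  [0.5→0.75]: (108.1+103.6)/2 × 0.25 = 26.4625
  [0.75→6.75]: (103.6+37.1)/2 × 6 = 422.1
  [6.75→8.25]: (37.1+28.7)/2 × 1.5 = 49.35
  [8.25→8.5]: (28.7+27.5)/2 × 0.25 = 7.025
  Sum = 561.4125 ng/mL·hr

AUC = 561 ng/mL·hr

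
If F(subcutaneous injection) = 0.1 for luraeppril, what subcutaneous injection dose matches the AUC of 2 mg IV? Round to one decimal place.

For equal systemic exposure: F × D_ev = D_iv
D_ev = D_iv / F = 2 / 0.1 = 20 mg

D_subcutaneous = 20.0 mg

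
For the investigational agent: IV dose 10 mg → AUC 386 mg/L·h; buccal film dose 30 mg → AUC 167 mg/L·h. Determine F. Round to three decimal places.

F = (AUC_ev / D_ev) / (AUC_iv / D_iv)
  = (167/30) / (386/10)
  = 5.56667 / 38.6 = 0.1442

F = 0.144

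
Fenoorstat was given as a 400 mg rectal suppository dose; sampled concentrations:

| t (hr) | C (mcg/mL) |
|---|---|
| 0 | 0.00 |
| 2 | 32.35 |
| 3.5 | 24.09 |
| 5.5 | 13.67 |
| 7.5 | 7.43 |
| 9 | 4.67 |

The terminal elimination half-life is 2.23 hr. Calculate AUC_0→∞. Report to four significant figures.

Trapezoidal AUC_0→9:
  [0→2]: (0.00+32.35)/2 × 2 = 32.35
  [2→3.5]: (32.35+24.09)/2 × 1.5 = 42.33
  [3.5→5.5]: (24.09+13.67)/2 × 2 = 37.76
  [5.5→7.5]: (13.67+7.43)/2 × 2 = 21.1
  [7.5→9]: (7.43+4.67)/2 × 1.5 = 9.075
  Sum = 142.615 mcg/mL·hr
k_e = ln2 / t½ = 0.693147 / 2.23 = 0.3108 hr^-1
Extrapolated tail: C_last / k_e = 4.67 / 0.3108 = 15.026
AUC_0→∞ = 142.615 + 15.026 = 157.641 mcg/mL·hr

AUC = 157.6 mcg/mL·hr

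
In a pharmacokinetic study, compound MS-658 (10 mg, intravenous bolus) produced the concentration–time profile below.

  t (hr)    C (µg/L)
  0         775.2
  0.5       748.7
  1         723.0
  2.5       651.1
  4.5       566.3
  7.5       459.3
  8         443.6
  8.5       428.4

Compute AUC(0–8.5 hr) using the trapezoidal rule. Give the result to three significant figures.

Trapezoidal AUC_0→8.5:
  [0→0.5]: (775.2+748.7)/2 × 0.5 = 380.975
  [0.5→1]: (748.7+723.0)/2 × 0.5 = 367.925
  [1→2.5]: (723.0+651.1)/2 × 1.5 = 1030.575
  [2.5→4.5]: (651.1+566.3)/2 × 2 = 1217.4
  [4.5→7.5]: (566.3+459.3)/2 × 3 = 1538.4
  [7.5→8]: (459.3+443.6)/2 × 0.5 = 225.725
  [8→8.5]: (443.6+428.4)/2 × 0.5 = 218.0
  Sum = 4979.0 µg/L·hr

AUC = 4980 µg/L·hr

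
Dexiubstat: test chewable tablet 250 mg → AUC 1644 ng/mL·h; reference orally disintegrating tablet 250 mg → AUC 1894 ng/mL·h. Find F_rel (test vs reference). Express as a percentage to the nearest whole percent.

F_rel = (AUC_test/D_test) / (AUC_ref/D_ref)
      = (1644/250) / (1894/250)
      = 6.576 / 7.576 = 0.8680 = 86.80%

F_rel = 87%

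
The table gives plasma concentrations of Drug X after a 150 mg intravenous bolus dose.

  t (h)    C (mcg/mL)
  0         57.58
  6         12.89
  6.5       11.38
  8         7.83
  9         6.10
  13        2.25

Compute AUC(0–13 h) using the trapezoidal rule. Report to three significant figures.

Trapezoidal AUC_0→13:
  [0→6]: (57.58+12.89)/2 × 6 = 211.41
  [6→6.5]: (12.89+11.38)/2 × 0.5 = 6.0675
  [6.5→8]: (11.38+7.83)/2 × 1.5 = 14.4075
  [8→9]: (7.83+6.10)/2 × 1 = 6.965
  [9→13]: (6.10+2.25)/2 × 4 = 16.7
  Sum = 255.55 mcg/mL·h

AUC = 256 mcg/mL·h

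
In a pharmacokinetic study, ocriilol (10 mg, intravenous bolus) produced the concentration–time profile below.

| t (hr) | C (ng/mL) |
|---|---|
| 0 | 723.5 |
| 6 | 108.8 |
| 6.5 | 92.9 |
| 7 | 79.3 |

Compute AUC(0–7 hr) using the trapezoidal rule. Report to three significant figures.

Trapezoidal AUC_0→7:
  [0→6]: (723.5+108.8)/2 × 6 = 2496.9
  [6→6.5]: (108.8+92.9)/2 × 0.5 = 50.425
  [6.5→7]: (92.9+79.3)/2 × 0.5 = 43.05
  Sum = 2590.375 ng/mL·hr

AUC = 2590 ng/mL·hr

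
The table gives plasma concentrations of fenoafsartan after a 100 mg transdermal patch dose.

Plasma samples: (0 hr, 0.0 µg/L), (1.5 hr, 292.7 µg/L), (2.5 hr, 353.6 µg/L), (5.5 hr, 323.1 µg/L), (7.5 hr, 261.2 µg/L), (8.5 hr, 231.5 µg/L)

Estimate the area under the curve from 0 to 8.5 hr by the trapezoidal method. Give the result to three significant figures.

Trapezoidal AUC_0→8.5:
  [0→1.5]: (0.0+292.7)/2 × 1.5 = 219.525
  [1.5→2.5]: (292.7+353.6)/2 × 1 = 323.15
  [2.5→5.5]: (353.6+323.1)/2 × 3 = 1015.05
  [5.5→7.5]: (323.1+261.2)/2 × 2 = 584.3
  [7.5→8.5]: (261.2+231.5)/2 × 1 = 246.35
  Sum = 2388.375 µg/L·hr

AUC = 2390 µg/L·hr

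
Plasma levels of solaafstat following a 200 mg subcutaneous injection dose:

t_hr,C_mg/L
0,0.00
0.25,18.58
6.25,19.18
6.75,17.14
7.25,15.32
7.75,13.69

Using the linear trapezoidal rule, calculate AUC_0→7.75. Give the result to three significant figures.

Trapezoidal AUC_0→7.75:
  [0→0.25]: (0.00+18.58)/2 × 0.25 = 2.3225
  [0.25→6.25]: (18.58+19.18)/2 × 6 = 113.28
  [6.25→6.75]: (19.18+17.14)/2 × 0.5 = 9.08
  [6.75→7.25]: (17.14+15.32)/2 × 0.5 = 8.115
  [7.25→7.75]: (15.32+13.69)/2 × 0.5 = 7.2525
  Sum = 140.05 mg/L·hr

AUC = 140 mg/L·hr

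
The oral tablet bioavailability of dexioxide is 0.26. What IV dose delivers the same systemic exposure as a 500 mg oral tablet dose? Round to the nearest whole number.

Systemic exposure from an extravascular dose = F × D_ev, so the equivalent IV dose is F × D_ev.
D_iv = F × D_ev = 0.26 × 500 = 130 mg

D_iv = 130 mg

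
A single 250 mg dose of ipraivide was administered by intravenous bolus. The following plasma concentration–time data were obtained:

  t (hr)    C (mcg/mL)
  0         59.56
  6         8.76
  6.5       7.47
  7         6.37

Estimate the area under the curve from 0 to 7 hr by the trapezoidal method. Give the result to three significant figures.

AUC = 212 mcg/mL·hr

Trapezoidal AUC_0→7:
  [0→6]: (59.56+8.76)/2 × 6 = 204.96
  [6→6.5]: (8.76+7.47)/2 × 0.5 = 4.0575
  [6.5→7]: (7.47+6.37)/2 × 0.5 = 3.46
  Sum = 212.4775 mcg/mL·hr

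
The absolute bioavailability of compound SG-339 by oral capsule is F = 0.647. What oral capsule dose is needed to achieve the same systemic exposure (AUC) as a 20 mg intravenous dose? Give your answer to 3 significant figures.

D_oral = 30.9 mg

For equal systemic exposure: F × D_ev = D_iv
D_ev = D_iv / F = 20 / 0.647 = 30.9119 mg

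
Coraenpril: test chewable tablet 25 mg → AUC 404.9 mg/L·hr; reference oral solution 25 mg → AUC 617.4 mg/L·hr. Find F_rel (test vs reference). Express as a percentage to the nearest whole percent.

F_rel = 66%

F_rel = (AUC_test/D_test) / (AUC_ref/D_ref)
      = (404.9/25) / (617.4/25)
      = 16.196 / 24.696 = 0.6558 = 65.58%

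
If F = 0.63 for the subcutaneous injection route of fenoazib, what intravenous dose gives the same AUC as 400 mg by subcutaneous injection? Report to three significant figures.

Systemic exposure from an extravascular dose = F × D_ev, so the equivalent IV dose is F × D_ev.
D_iv = F × D_ev = 0.63 × 400 = 252 mg

D_iv = 252 mg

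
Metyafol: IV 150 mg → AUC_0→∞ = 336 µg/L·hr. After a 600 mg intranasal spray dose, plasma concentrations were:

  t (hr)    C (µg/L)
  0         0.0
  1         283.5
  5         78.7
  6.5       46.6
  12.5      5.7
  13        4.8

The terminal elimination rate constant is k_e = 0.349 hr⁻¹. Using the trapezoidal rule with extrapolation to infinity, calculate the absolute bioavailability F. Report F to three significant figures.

Trapezoidal AUC_0→13 (intranasal spray):
  [0→1]: (0.0+283.5)/2 × 1 = 141.75
  [1→5]: (283.5+78.7)/2 × 4 = 724.4
  [5→6.5]: (78.7+46.6)/2 × 1.5 = 93.975
  [6.5→12.5]: (46.6+5.7)/2 × 6 = 156.9
  [12.5→13]: (5.7+4.8)/2 × 0.5 = 2.625
  Sum = 1119.65 µg/L·hr
Tail: C_last/k_e = 4.8/0.349 = 13.754
AUC_0→∞ (intranasal spray) = 1119.65 + 13.754 = 1133.404 µg/L·hr
F = (AUC_ev/D_ev)/(AUC_iv/D_iv) = (1133.404/600)/(336/150) = 1.88901/2.24 = 0.8433

F = 0.843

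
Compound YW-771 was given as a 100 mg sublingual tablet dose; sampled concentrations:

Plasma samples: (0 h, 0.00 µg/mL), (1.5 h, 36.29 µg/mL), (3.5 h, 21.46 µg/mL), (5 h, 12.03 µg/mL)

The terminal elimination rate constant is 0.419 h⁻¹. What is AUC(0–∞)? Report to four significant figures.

AUC = 138.8 µg/mL·h

Trapezoidal AUC_0→5:
  [0→1.5]: (0.00+36.29)/2 × 1.5 = 27.2175
  [1.5→3.5]: (36.29+21.46)/2 × 2 = 57.75
  [3.5→5]: (21.46+12.03)/2 × 1.5 = 25.1175
  Sum = 110.085 µg/mL·h
Extrapolated tail: C_last / k_e = 12.03 / 0.419 = 28.711
AUC_0→∞ = 110.085 + 28.711 = 138.796 µg/mL·h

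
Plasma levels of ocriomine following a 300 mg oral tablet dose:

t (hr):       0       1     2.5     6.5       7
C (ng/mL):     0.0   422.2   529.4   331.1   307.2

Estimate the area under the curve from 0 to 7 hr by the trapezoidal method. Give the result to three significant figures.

AUC = 2810 ng/mL·hr

Trapezoidal AUC_0→7:
  [0→1]: (0.0+422.2)/2 × 1 = 211.1
  [1→2.5]: (422.2+529.4)/2 × 1.5 = 713.7
  [2.5→6.5]: (529.4+331.1)/2 × 4 = 1721.0
  [6.5→7]: (331.1+307.2)/2 × 0.5 = 159.575
  Sum = 2805.375 ng/mL·hr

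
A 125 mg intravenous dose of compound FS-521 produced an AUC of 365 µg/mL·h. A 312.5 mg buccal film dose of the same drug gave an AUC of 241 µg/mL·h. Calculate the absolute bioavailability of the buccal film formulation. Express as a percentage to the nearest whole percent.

F = (AUC_ev / D_ev) / (AUC_iv / D_iv)
  = (241/312.5) / (365/125)
  = 0.7712 / 2.92 = 0.2641
  = 26.41%

F = 26%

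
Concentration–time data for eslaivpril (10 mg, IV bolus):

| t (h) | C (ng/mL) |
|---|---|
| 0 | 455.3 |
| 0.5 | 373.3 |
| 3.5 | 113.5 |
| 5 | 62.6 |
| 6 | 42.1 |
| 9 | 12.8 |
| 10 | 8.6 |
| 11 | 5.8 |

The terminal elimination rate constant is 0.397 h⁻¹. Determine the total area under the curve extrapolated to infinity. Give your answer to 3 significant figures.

AUC = 1240 ng/mL·h

Trapezoidal AUC_0→11:
  [0→0.5]: (455.3+373.3)/2 × 0.5 = 207.15
  [0.5→3.5]: (373.3+113.5)/2 × 3 = 730.2
  [3.5→5]: (113.5+62.6)/2 × 1.5 = 132.075
  [5→6]: (62.6+42.1)/2 × 1 = 52.35
  [6→9]: (42.1+12.8)/2 × 3 = 82.35
  [9→10]: (12.8+8.6)/2 × 1 = 10.7
  [10→11]: (8.6+5.8)/2 × 1 = 7.2
  Sum = 1222.025 ng/mL·h
Extrapolated tail: C_last / k_e = 5.8 / 0.397 = 14.610
AUC_0→∞ = 1222.025 + 14.610 = 1236.635 ng/mL·h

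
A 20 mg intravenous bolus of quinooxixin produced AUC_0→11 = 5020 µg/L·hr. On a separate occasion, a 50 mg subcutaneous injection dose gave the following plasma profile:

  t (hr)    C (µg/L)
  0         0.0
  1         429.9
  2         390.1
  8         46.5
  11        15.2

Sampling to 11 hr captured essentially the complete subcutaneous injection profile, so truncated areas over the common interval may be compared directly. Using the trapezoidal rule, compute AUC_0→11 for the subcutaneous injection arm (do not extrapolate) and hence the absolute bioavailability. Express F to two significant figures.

F = 0.16

Trapezoidal AUC_0→11 (subcutaneous injection):
  [0→1]: (0.0+429.9)/2 × 1 = 214.95
  [1→2]: (429.9+390.1)/2 × 1 = 410.0
  [2→8]: (390.1+46.5)/2 × 6 = 1309.8
  [8→11]: (46.5+15.2)/2 × 3 = 92.55
  Sum = 2027.3 µg/L·hr
F = (AUC_ev/D_ev)/(AUC_iv/D_iv) = (2027.3/50)/(5020/20) = 40.546/251 = 0.1615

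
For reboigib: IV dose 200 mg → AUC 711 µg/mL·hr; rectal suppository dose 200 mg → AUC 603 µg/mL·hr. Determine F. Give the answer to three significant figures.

F = (AUC_ev / D_ev) / (AUC_iv / D_iv)
  = (603/200) / (711/200)
  = 3.015 / 3.555 = 0.8481

F = 0.848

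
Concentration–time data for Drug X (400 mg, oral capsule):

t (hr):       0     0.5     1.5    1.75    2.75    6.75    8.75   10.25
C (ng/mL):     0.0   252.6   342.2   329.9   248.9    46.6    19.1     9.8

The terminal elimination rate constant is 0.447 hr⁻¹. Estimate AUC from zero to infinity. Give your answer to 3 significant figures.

Trapezoidal AUC_0→10.25:
  [0→0.5]: (0.0+252.6)/2 × 0.5 = 63.15
  [0.5→1.5]: (252.6+342.2)/2 × 1 = 297.4
  [1.5→1.75]: (342.2+329.9)/2 × 0.25 = 84.0125
  [1.75→2.75]: (329.9+248.9)/2 × 1 = 289.4
  [2.75→6.75]: (248.9+46.6)/2 × 4 = 591.0
  [6.75→8.75]: (46.6+19.1)/2 × 2 = 65.7
  [8.75→10.25]: (19.1+9.8)/2 × 1.5 = 21.675
  Sum = 1412.3375 ng/mL·hr
Extrapolated tail: C_last / k_e = 9.8 / 0.447 = 21.924
AUC_0→∞ = 1412.3375 + 21.924 = 1434.2615 ng/mL·hr

AUC = 1430 ng/mL·hr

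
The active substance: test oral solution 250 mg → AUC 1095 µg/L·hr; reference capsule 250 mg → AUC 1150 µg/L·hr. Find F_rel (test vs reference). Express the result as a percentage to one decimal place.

F_rel = (AUC_test/D_test) / (AUC_ref/D_ref)
      = (1095/250) / (1150/250)
      = 4.38 / 4.6 = 0.9522 = 95.22%

F_rel = 95.2%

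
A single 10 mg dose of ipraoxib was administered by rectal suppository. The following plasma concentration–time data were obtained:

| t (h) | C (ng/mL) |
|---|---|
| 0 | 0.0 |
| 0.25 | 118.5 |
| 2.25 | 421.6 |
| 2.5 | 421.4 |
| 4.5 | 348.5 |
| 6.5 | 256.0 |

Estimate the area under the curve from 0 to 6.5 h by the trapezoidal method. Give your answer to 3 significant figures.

AUC = 2030 ng/mL·h

Trapezoidal AUC_0→6.5:
  [0→0.25]: (0.0+118.5)/2 × 0.25 = 14.8125
  [0.25→2.25]: (118.5+421.6)/2 × 2 = 540.1
  [2.25→2.5]: (421.6+421.4)/2 × 0.25 = 105.375
  [2.5→4.5]: (421.4+348.5)/2 × 2 = 769.9
  [4.5→6.5]: (348.5+256.0)/2 × 2 = 604.5
  Sum = 2034.6875 ng/mL·h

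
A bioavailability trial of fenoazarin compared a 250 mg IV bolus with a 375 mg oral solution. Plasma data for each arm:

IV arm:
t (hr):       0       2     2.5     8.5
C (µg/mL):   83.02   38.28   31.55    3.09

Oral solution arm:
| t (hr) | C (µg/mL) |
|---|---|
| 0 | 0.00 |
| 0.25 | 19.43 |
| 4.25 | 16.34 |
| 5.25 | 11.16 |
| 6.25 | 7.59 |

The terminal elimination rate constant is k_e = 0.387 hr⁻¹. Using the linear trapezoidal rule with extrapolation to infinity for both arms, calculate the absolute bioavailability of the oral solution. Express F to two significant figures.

Trapezoidal AUC_0→8.5 (IV):
  [0→2]: (83.02+38.28)/2 × 2 = 121.3
  [2→2.5]: (38.28+31.55)/2 × 0.5 = 17.4575
  [2.5→8.5]: (31.55+3.09)/2 × 6 = 103.92
  Sum = 242.6775 µg/mL·hr
IV tail: 3.09/0.387 = 7.984; AUC_iv,0→∞ = 242.6775 + 7.984 = 250.6615 µg/mL·hr
Trapezoidal AUC_0→6.25 (oral solution):
  [0→0.25]: (0.00+19.43)/2 × 0.25 = 2.42875
  [0.25→4.25]: (19.43+16.34)/2 × 4 = 71.54
  [4.25→5.25]: (16.34+11.16)/2 × 1 = 13.75
  [5.25→6.25]: (11.16+7.59)/2 × 1 = 9.375
  Sum = 97.09375 µg/mL·hr
oral solution tail: 7.59/0.387 = 19.612; AUC_ev,0→∞ = 97.09375 + 19.612 = 116.70575 µg/mL·hr
F = (AUC_ev/D_ev)/(AUC_iv/D_iv) = (116.70575/375)/(250.6615/250) = 0.311215/1.002646 = 0.3104

F = 0.31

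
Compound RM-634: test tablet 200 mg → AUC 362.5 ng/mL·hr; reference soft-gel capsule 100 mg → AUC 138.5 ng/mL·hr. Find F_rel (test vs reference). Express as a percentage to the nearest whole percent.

F_rel = (AUC_test/D_test) / (AUC_ref/D_ref)
      = (362.5/200) / (138.5/100)
      = 1.8125 / 1.385 = 1.3087 = 130.87%

F_rel = 131%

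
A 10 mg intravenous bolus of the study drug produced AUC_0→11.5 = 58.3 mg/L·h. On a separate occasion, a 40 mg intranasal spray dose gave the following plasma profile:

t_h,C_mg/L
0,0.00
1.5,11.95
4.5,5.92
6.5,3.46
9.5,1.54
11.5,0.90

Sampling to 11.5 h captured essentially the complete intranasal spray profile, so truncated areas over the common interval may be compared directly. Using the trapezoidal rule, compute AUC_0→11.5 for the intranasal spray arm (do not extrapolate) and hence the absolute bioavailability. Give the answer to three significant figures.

Trapezoidal AUC_0→11.5 (intranasal spray):
  [0→1.5]: (0.00+11.95)/2 × 1.5 = 8.9625
  [1.5→4.5]: (11.95+5.92)/2 × 3 = 26.805
  [4.5→6.5]: (5.92+3.46)/2 × 2 = 9.38
  [6.5→9.5]: (3.46+1.54)/2 × 3 = 7.5
  [9.5→11.5]: (1.54+0.90)/2 × 2 = 2.44
  Sum = 55.0875 mg/L·h
F = (AUC_ev/D_ev)/(AUC_iv/D_iv) = (55.0875/40)/(58.3/10) = 1.3771875/5.83 = 0.2362

F = 0.236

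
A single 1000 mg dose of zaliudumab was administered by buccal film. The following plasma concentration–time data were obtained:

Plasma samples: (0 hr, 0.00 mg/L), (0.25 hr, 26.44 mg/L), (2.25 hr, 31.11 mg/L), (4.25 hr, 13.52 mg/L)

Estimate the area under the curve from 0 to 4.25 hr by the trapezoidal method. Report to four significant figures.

AUC = 105.5 mg/L·hr

Trapezoidal AUC_0→4.25:
  [0→0.25]: (0.00+26.44)/2 × 0.25 = 3.305
  [0.25→2.25]: (26.44+31.11)/2 × 2 = 57.55
  [2.25→4.25]: (31.11+13.52)/2 × 2 = 44.63
  Sum = 105.485 mg/L·hr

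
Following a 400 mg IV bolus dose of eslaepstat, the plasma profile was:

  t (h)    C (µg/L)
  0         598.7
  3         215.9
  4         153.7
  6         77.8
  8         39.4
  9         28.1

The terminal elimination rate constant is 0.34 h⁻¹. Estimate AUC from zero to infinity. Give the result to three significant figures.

Trapezoidal AUC_0→9:
  [0→3]: (598.7+215.9)/2 × 3 = 1221.9
  [3→4]: (215.9+153.7)/2 × 1 = 184.8
  [4→6]: (153.7+77.8)/2 × 2 = 231.5
  [6→8]: (77.8+39.4)/2 × 2 = 117.2
  [8→9]: (39.4+28.1)/2 × 1 = 33.75
  Sum = 1789.15 µg/L·h
Extrapolated tail: C_last / k_e = 28.1 / 0.34 = 82.647
AUC_0→∞ = 1789.15 + 82.647 = 1871.797 µg/L·h

AUC = 1870 µg/L·h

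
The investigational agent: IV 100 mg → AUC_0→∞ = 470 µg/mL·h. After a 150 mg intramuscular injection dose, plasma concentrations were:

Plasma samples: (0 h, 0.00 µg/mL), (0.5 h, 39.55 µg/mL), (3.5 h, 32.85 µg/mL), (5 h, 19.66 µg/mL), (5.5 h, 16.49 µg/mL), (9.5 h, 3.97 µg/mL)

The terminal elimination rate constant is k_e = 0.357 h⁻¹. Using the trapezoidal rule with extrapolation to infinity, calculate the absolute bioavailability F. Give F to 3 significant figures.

Trapezoidal AUC_0→9.5 (intramuscular injection):
  [0→0.5]: (0.00+39.55)/2 × 0.5 = 9.8875
  [0.5→3.5]: (39.55+32.85)/2 × 3 = 108.6
  [3.5→5]: (32.85+19.66)/2 × 1.5 = 39.3825
  [5→5.5]: (19.66+16.49)/2 × 0.5 = 9.0375
  [5.5→9.5]: (16.49+3.97)/2 × 4 = 40.92
  Sum = 207.8275 µg/mL·h
Tail: C_last/k_e = 3.97/0.357 = 11.120
AUC_0→∞ (intramuscular injection) = 207.8275 + 11.120 = 218.9475 µg/mL·h
F = (AUC_ev/D_ev)/(AUC_iv/D_iv) = (218.9475/150)/(470/100) = 1.45965/4.7 = 0.3106

F = 0.311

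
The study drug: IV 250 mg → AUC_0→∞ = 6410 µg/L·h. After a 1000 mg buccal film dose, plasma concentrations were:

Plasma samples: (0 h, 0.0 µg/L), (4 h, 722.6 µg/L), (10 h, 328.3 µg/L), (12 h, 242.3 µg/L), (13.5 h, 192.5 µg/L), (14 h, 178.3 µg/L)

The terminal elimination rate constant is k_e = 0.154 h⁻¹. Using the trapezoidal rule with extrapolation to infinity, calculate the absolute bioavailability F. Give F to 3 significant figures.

F = 0.263

Trapezoidal AUC_0→14 (buccal film):
  [0→4]: (0.0+722.6)/2 × 4 = 1445.2
  [4→10]: (722.6+328.3)/2 × 6 = 3152.7
  [10→12]: (328.3+242.3)/2 × 2 = 570.6
  [12→13.5]: (242.3+192.5)/2 × 1.5 = 326.1
  [13.5→14]: (192.5+178.3)/2 × 0.5 = 92.7
  Sum = 5587.3 µg/L·h
Tail: C_last/k_e = 178.3/0.154 = 1157.792
AUC_0→∞ (buccal film) = 5587.3 + 1157.792 = 6745.092 µg/L·h
F = (AUC_ev/D_ev)/(AUC_iv/D_iv) = (6745.092/1000)/(6410/250) = 6.745092/25.64 = 0.2631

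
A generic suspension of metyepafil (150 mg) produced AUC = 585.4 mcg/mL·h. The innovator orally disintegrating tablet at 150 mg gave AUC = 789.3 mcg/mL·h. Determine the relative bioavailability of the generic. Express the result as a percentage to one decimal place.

F_rel = 74.2%

F_rel = (AUC_test/D_test) / (AUC_ref/D_ref)
      = (585.4/150) / (789.3/150)
      = 3.90267 / 5.262 = 0.7417 = 74.17%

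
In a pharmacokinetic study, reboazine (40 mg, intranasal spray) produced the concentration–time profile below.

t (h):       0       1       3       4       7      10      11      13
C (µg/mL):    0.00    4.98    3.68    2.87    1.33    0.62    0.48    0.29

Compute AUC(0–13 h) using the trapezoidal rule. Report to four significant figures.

AUC = 24.97 µg/mL·h

Trapezoidal AUC_0→13:
  [0→1]: (0.00+4.98)/2 × 1 = 2.49
  [1→3]: (4.98+3.68)/2 × 2 = 8.66
  [3→4]: (3.68+2.87)/2 × 1 = 3.275
  [4→7]: (2.87+1.33)/2 × 3 = 6.3
  [7→10]: (1.33+0.62)/2 × 3 = 2.925
  [10→11]: (0.62+0.48)/2 × 1 = 0.55
  [11→13]: (0.48+0.29)/2 × 2 = 0.77
  Sum = 24.97 µg/mL·h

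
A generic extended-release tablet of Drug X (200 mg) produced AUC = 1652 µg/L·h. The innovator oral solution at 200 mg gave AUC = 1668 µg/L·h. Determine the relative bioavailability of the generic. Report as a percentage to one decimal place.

F_rel = 99.0%

F_rel = (AUC_test/D_test) / (AUC_ref/D_ref)
      = (1652/200) / (1668/200)
      = 8.26 / 8.34 = 0.9904 = 99.04%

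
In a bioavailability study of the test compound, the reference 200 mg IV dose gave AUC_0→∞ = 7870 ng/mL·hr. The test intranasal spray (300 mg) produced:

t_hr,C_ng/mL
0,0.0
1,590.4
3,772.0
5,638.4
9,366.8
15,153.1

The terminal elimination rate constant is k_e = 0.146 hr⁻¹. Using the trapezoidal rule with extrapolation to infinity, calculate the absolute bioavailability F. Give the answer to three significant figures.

F = 0.651

Trapezoidal AUC_0→15 (intranasal spray):
  [0→1]: (0.0+590.4)/2 × 1 = 295.2
  [1→3]: (590.4+772.0)/2 × 2 = 1362.4
  [3→5]: (772.0+638.4)/2 × 2 = 1410.4
  [5→9]: (638.4+366.8)/2 × 4 = 2010.4
  [9→15]: (366.8+153.1)/2 × 6 = 1559.7
  Sum = 6638.1 ng/mL·hr
Tail: C_last/k_e = 153.1/0.146 = 1048.630
AUC_0→∞ (intranasal spray) = 6638.1 + 1048.630 = 7686.73 ng/mL·hr
F = (AUC_ev/D_ev)/(AUC_iv/D_iv) = (7686.73/300)/(7870/200) = 25.6224/39.35 = 0.6511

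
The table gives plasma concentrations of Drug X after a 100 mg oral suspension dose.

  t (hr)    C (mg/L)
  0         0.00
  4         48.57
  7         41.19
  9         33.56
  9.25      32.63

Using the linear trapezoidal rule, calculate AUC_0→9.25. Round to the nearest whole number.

Trapezoidal AUC_0→9.25:
  [0→4]: (0.00+48.57)/2 × 4 = 97.14
  [4→7]: (48.57+41.19)/2 × 3 = 134.64
  [7→9]: (41.19+33.56)/2 × 2 = 74.75
  [9→9.25]: (33.56+32.63)/2 × 0.25 = 8.27375
  Sum = 314.80375 mg/L·hr

AUC = 315 mg/L·hr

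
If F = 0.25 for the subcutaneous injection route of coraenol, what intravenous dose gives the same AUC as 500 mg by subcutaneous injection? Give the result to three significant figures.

D_iv = 125 mg

Systemic exposure from an extravascular dose = F × D_ev, so the equivalent IV dose is F × D_ev.
D_iv = F × D_ev = 0.25 × 500 = 125 mg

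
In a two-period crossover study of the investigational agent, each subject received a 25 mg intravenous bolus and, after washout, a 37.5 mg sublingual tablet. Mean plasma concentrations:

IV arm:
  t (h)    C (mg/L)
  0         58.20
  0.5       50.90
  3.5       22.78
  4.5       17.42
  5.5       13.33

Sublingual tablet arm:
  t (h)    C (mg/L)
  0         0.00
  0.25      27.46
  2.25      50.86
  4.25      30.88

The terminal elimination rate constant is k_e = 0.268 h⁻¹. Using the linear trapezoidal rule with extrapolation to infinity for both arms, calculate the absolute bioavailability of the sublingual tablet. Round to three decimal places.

Trapezoidal AUC_0→5.5 (IV):
  [0→0.5]: (58.20+50.90)/2 × 0.5 = 27.275
  [0.5→3.5]: (50.90+22.78)/2 × 3 = 110.52
  [3.5→4.5]: (22.78+17.42)/2 × 1 = 20.1
  [4.5→5.5]: (17.42+13.33)/2 × 1 = 15.375
  Sum = 173.27 mg/L·h
IV tail: 13.33/0.268 = 49.739; AUC_iv,0→∞ = 173.27 + 49.739 = 223.009 mg/L·h
Trapezoidal AUC_0→4.25 (sublingual tablet):
  [0→0.25]: (0.00+27.46)/2 × 0.25 = 3.4325
  [0.25→2.25]: (27.46+50.86)/2 × 2 = 78.32
  [2.25→4.25]: (50.86+30.88)/2 × 2 = 81.74
  Sum = 163.4925 mg/L·h
sublingual tablet tail: 30.88/0.268 = 115.224; AUC_ev,0→∞ = 163.4925 + 115.224 = 278.7165 mg/L·h
F = (AUC_ev/D_ev)/(AUC_iv/D_iv) = (278.7165/37.5)/(223.009/25) = 7.43244/8.92036 = 0.8332

F = 0.833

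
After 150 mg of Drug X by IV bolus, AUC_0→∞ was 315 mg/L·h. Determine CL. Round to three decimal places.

CL = 0.476 L/h

CL = Dose_iv / AUC_0→∞
   = 150 / 315 = 0.47619 L/h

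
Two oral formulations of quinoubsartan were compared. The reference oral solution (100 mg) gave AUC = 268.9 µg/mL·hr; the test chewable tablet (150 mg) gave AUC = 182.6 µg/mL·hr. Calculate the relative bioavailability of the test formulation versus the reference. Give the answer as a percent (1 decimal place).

F_rel = (AUC_test/D_test) / (AUC_ref/D_ref)
      = (182.6/150) / (268.9/100)
      = 1.21733 / 2.689 = 0.4527 = 45.27%

F_rel = 45.3%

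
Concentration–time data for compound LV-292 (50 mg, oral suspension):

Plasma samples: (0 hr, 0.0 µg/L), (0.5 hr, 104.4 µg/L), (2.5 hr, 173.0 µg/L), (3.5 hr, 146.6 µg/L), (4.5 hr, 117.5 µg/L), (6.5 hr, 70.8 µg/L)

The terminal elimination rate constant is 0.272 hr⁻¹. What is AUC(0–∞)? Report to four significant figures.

AUC = 1044 µg/L·hr

Trapezoidal AUC_0→6.5:
  [0→0.5]: (0.0+104.4)/2 × 0.5 = 26.1
  [0.5→2.5]: (104.4+173.0)/2 × 2 = 277.4
  [2.5→3.5]: (173.0+146.6)/2 × 1 = 159.8
  [3.5→4.5]: (146.6+117.5)/2 × 1 = 132.05
  [4.5→6.5]: (117.5+70.8)/2 × 2 = 188.3
  Sum = 783.65 µg/L·hr
Extrapolated tail: C_last / k_e = 70.8 / 0.272 = 260.294
AUC_0→∞ = 783.65 + 260.294 = 1043.944 µg/L·hr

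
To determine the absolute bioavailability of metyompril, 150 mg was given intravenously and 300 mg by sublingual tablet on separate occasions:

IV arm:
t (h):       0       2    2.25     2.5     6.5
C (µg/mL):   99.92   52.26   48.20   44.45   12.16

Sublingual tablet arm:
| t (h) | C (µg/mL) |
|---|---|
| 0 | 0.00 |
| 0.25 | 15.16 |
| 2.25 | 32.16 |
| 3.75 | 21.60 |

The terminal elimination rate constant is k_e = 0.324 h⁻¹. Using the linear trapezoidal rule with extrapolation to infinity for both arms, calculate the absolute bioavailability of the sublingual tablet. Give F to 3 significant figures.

F = 0.239

Trapezoidal AUC_0→6.5 (IV):
  [0→2]: (99.92+52.26)/2 × 2 = 152.18
  [2→2.25]: (52.26+48.20)/2 × 0.25 = 12.5575
  [2.25→2.5]: (48.20+44.45)/2 × 0.25 = 11.58125
  [2.5→6.5]: (44.45+12.16)/2 × 4 = 113.22
  Sum = 289.53875 µg/mL·h
IV tail: 12.16/0.324 = 37.531; AUC_iv,0→∞ = 289.53875 + 37.531 = 327.06975 µg/mL·h
Trapezoidal AUC_0→3.75 (sublingual tablet):
  [0→0.25]: (0.00+15.16)/2 × 0.25 = 1.895
  [0.25→2.25]: (15.16+32.16)/2 × 2 = 47.32
  [2.25→3.75]: (32.16+21.60)/2 × 1.5 = 40.32
  Sum = 89.535 µg/mL·h
sublingual tablet tail: 21.60/0.324 = 66.667; AUC_ev,0→∞ = 89.535 + 66.667 = 156.202 µg/mL·h
F = (AUC_ev/D_ev)/(AUC_iv/D_iv) = (156.202/300)/(327.06975/150) = 0.520673/2.180465 = 0.2388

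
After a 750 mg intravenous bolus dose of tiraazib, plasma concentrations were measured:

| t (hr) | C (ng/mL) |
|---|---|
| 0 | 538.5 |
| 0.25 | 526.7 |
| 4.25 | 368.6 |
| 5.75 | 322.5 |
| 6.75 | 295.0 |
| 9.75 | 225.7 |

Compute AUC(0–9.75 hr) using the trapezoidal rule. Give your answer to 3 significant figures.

AUC = 3530 ng/mL·hr

Trapezoidal AUC_0→9.75:
  [0→0.25]: (538.5+526.7)/2 × 0.25 = 133.15
  [0.25→4.25]: (526.7+368.6)/2 × 4 = 1790.6
  [4.25→5.75]: (368.6+322.5)/2 × 1.5 = 518.325
  [5.75→6.75]: (322.5+295.0)/2 × 1 = 308.75
  [6.75→9.75]: (295.0+225.7)/2 × 3 = 781.05
  Sum = 3531.875 ng/mL·hr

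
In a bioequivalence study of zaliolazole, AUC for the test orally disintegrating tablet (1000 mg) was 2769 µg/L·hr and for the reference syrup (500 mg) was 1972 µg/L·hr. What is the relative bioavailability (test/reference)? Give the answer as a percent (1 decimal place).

F_rel = (AUC_test/D_test) / (AUC_ref/D_ref)
      = (2769/1000) / (1972/500)
      = 2.769 / 3.944 = 0.7021 = 70.21%

F_rel = 70.2%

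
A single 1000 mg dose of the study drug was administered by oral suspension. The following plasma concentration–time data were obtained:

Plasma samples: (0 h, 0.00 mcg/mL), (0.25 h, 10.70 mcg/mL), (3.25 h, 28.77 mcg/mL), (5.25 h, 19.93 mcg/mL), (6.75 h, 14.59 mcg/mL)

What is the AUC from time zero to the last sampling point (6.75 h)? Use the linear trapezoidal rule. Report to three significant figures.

AUC = 135 mcg/mL·h

Trapezoidal AUC_0→6.75:
  [0→0.25]: (0.00+10.70)/2 × 0.25 = 1.3375
  [0.25→3.25]: (10.70+28.77)/2 × 3 = 59.205
  [3.25→5.25]: (28.77+19.93)/2 × 2 = 48.7
  [5.25→6.75]: (19.93+14.59)/2 × 1.5 = 25.89
  Sum = 135.1325 mcg/mL·h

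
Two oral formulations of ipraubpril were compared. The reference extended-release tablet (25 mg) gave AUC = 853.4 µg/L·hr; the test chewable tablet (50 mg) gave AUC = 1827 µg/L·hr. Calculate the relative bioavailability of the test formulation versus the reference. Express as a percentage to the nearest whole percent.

F_rel = (AUC_test/D_test) / (AUC_ref/D_ref)
      = (1827/50) / (853.4/25)
      = 36.54 / 34.136 = 1.0704 = 107.04%

F_rel = 107%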